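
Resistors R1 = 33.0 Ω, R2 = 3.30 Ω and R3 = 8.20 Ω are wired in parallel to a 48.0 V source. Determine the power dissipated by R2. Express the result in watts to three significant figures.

Every branch has 48.0 V across it, so for R2 the power is simply V²/R.
P_R2 = V² / R2 = (48.0)² / 3.30 Ω = 698.2 W

698 W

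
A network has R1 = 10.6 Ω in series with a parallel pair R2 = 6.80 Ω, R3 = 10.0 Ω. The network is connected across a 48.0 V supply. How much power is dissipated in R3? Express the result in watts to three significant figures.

17.6 W

Collapse R2‖R3 to a single equivalent, reducing the network to two series elements.
R_p = (6.80×10.0)/(6.80+10.0) = 4.048 Ω
R_total = 10.6 + 4.048 = 14.65 Ω
I = V / R_total = 48.0 / 14.65 = 3.277 A
Voltage across the parallel pair: V_p = I × R_p = 3.277 × 4.048 = 13.26 V
R3 is across V_p, so use P = V²/R for that branch.
P_R3 = (13.26)² / 10.0 = 17.59 W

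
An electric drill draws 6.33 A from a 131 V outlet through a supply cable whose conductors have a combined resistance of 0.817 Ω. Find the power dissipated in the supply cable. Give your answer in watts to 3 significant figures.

Line loss is just I²R for the cable — we know both I and R_line directly.
The supply cable carries the full 6.33 A.
P_line = I² R_line = (6.330)² × 0.817 = 32.74 W

32.7 W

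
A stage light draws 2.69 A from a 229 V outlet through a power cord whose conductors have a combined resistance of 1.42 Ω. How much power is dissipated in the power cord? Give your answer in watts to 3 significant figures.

The power cord and load are in series, so the same current flows in both; the loss is I²R_line.
The power cord carries the full 2.69 A.
P_line = I² R_line = (2.690)² × 1.42 = 10.28 W

10.3 W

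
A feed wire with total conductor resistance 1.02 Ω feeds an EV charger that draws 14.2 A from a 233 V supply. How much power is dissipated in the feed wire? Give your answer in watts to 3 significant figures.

206 W

The feed wire and load are in series, so the same current flows in both; the loss is I²R_line.
The feed wire carries the full 14.2 A.
P_line = I² R_line = (14.20)² × 1.02 = 205.7 W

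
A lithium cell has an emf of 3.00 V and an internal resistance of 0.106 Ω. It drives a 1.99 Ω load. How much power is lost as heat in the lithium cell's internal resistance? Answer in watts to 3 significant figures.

The internal resistance carries the same current as the load; P_int = I²r.
I = ε / (r + R) = 3.00 / (0.106 + 1.99) = 1.431 A
P_int = I² r = (1.431)² × 0.106 = 0.2172 W

0.217 W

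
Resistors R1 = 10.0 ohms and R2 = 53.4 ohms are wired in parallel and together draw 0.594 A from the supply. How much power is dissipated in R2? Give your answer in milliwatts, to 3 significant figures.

469 mW

Parallel branches share V, not I — compute V via R_eq, then use V²/R for the target branch.
1/R_eq = 1/10.0 + 1/53.4 ⇒ R_eq = 8.423 Ω
V = I_total × R_eq = 0.5940 × 8.423 = 5.003 V
P_R2 = V² / R2 = (5.003)² / 53.4 = 0.4687 W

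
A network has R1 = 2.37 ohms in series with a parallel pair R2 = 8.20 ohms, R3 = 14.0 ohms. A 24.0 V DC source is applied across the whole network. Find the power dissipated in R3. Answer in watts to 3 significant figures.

19.3 W

Reduce the parallel pair to R_p first; the network is then a simple series string.
R_p = (8.20×14.0)/(8.20+14.0) = 5.171 Ω
R_total = 2.37 + 5.171 = 7.541 Ω
I = V / R_total = 24.0 / 7.541 = 3.183 A
Voltage across the parallel pair: V_p = I × R_p = 3.183 × 5.171 = 16.46 V
R3 sees V_p directly, so P = V_p² / R3.
P_R3 = (16.46)² / 14.0 = 19.35 W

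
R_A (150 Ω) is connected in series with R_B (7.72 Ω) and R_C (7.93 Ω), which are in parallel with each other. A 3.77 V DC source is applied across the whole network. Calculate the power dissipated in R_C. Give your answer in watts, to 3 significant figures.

0.00116 W

First combine the parallel branches into one equivalent R_p, then R_A + R_p is a series pair.
R_p = (7.72×7.93)/(7.72+7.93) = 3.912 Ω
R_total = 150 + 3.912 = 153.9 Ω
I = V / R_total = 3.77 / 153.9 = 0.02449 A
Voltage across the parallel pair: V_p = I × R_p = 0.02449 × 3.912 = 0.09582 V
With V_p across R_C, its power is V_p²/R_C.
P_R_C = (0.09582)² / 7.93 = 0.001158 W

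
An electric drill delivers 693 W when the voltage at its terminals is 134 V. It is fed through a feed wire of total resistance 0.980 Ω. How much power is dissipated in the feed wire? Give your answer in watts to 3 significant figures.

The feed wire is a series resistance carrying the load current; its dissipation is I²R_line.
I = P / V = 693 / 134 = 5.172 A through the feed wire.
P_line = I² R_line = (5.172)² × 0.980 = 26.21 W

26.2 W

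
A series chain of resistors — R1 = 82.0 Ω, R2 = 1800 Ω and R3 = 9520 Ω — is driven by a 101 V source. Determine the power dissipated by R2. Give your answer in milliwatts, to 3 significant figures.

141 mW

Every series element carries the same I. Get I from the total resistance, then P = I² × R2.
R_total = 82.0 + 1800 + 9520 = 11400 Ω
I = V / R_total = 101 / 11400 = 0.008858 A
P_R2 = I² × R2 = (0.008858)² × 1800 = 0.1412 W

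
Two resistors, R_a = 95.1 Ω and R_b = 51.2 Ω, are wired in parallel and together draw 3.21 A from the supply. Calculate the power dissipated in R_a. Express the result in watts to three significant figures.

We need the common branch voltage; get it from I_total × R_eq, then P = V²/R for the branch.
1/R_eq = 1/95.1 + 1/51.2 ⇒ R_eq = 33.28 Ω
V = I_total × R_eq = 3.210 × 33.28 = 106.8 V
P_R_a = V² / R_a = (106.8)² / 95.1 = 120.0 W

120 W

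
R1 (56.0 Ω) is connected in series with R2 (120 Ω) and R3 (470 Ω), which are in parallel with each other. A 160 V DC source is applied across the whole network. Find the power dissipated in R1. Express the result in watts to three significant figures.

Collapse R2‖R3 to a single equivalent, reducing the network to two series elements.
R_p = (120×470)/(120+470) = 95.59 Ω
R_total = 56.0 + 95.59 = 151.6 Ω
I = V / R_total = 160 / 151.6 = 1.055 A
R1 carries the full series current, so P = I²R.
P_R1 = (1.055)² × 56.0 = 62.38 W

62.4 W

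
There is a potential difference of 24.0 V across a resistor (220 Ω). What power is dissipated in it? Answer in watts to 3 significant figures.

V and R are stated; P = V²/R avoids computing the current.
P = (24.0 V)² / 220 Ω = 2.618 W

2.62 W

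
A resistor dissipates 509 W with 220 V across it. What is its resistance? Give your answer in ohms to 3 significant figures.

95.1 Ω

The two known quantities fix the third via R = V² / P.
R = (220)² / 509 = 95.09 Ω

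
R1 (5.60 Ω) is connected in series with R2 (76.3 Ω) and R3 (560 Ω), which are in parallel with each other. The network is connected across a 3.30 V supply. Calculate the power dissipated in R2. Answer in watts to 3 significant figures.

Collapse R2‖R3 to a single equivalent, reducing the network to two series elements.
R_p = (76.3×560)/(76.3+560) = 67.15 Ω
R_total = 5.60 + 67.15 = 72.75 Ω
I = V / R_total = 3.30 / 72.75 = 0.04536 A
Voltage across the parallel pair: V_p = I × R_p = 0.04536 × 67.15 = 3.046 V
R2 is across V_p, so use P = V²/R for that branch.
P_R2 = (3.046)² / 76.3 = 0.1216 W

0.122 W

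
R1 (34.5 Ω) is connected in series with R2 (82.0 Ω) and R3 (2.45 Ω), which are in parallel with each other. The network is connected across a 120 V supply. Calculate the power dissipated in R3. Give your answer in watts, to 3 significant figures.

Reduce the parallel pair to R_p first; the network is then a simple series string.
R_p = (82.0×2.45)/(82.0+2.45) = 2.379 Ω
R_total = 34.5 + 2.379 = 36.88 Ω
I = V / R_total = 120 / 36.88 = 3.254 A
Voltage across the parallel pair: V_p = I × R_p = 3.254 × 2.379 = 7.741 V
R3 is across V_p, so use P = V²/R for that branch.
P_R3 = (7.741)² / 2.45 = 24.46 W

24.5 W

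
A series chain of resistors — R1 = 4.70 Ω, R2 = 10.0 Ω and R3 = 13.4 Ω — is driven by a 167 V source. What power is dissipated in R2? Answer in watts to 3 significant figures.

353 W

In a series string the same current flows through every resistor — find that current, then P = I²R for the one we want.
R_total = 4.70 + 10.0 + 13.4 = 28.10 Ω
I = V / R_total = 167 / 28.10 = 5.943 A
P_R2 = I² × R2 = (5.943)² × 10.0 = 353.2 W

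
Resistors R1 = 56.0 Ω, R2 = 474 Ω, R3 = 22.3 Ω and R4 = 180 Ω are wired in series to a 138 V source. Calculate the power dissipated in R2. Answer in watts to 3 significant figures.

16.8 W

The current is common to all series resistors; compute it, then apply P = I²R for the target.
R_total = 56.0 + 474 + 22.3 + 180 = 732.3 Ω
I = V / R_total = 138 / 732.3 = 0.1884 A
P_R2 = I² × R2 = (0.1884)² × 474 = 16.83 W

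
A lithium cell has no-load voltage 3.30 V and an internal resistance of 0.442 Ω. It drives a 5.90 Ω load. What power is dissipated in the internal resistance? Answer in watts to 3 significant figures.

0.120 W

r is in series with the load, so it carries the full circuit current — the loss in it is I²r.
I = ε / (r + R) = 3.30 / (0.442 + 5.90) = 0.5203 A
P_int = I² r = (0.5203)² × 0.442 = 0.1197 W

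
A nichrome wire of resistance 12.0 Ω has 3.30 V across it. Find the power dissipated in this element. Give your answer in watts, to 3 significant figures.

With V across and R both known, P = V²/R gives the dissipation directly.
P = (3.30 V)² / 12.0 Ω = 0.9075 W

0.907 W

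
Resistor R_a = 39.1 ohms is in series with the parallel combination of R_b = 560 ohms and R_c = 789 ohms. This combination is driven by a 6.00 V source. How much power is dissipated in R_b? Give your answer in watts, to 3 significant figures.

0.0513 W

Replace R_b and R_c with their parallel equivalent so the circuit becomes R_a in series with R_p.
R_p = (560×789)/(560+789) = 327.5 Ω
R_total = 39.1 + 327.5 = 366.6 Ω
I = V / R_total = 6.00 / 366.6 = 0.01637 A
Voltage across the parallel pair: V_p = I × R_p = 0.01637 × 327.5 = 5.360 V
With V_p across R_b, its power is V_p²/R_b.
P_R_b = (5.360)² / 560 = 0.05131 W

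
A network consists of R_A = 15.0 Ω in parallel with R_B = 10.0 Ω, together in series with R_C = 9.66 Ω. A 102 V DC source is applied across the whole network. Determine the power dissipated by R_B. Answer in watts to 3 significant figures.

Reduce the parallel combination to a single R_p; the circuit then becomes R_p in series with the remaining resistor.
R_p = (15.0×10.0)/(15.0+10.0) = 6.000 Ω
R_total = R_p + 9.66 = 6.000 + 9.66 = 15.66 Ω
I = V / R_total = 102 / 15.66 = 6.513 A
Voltage across the parallel pair: V_p = I × R_p = 6.513 × 6.000 = 39.08 V
R_B has V_p across it, so P = V_p²/R_B.
P_R_B = (39.08)² / 10.0 = 152.7 W

153 W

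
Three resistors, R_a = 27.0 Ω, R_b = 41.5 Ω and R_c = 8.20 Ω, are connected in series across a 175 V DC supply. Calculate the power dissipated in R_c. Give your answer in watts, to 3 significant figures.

42.7 W

In a series string the same current flows through every resistor — find that current, then P = I²R for the one we want.
R_total = 27.0 + 41.5 + 8.20 = 76.70 Ω
I = V / R_total = 175 / 76.70 = 2.282 A
P_R_c = I² × R_c = (2.282)² × 8.20 = 42.69 W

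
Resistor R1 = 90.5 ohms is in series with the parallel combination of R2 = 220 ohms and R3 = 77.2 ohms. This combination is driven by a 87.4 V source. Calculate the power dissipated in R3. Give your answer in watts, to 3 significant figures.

14.8 W

Reduce the parallel pair to R_p first; the network is then a simple series string.
R_p = (220×77.2)/(220+77.2) = 57.15 Ω
R_total = 90.5 + 57.15 = 147.6 Ω
I = V / R_total = 87.4 / 147.6 = 0.5920 A
Voltage across the parallel pair: V_p = I × R_p = 0.5920 × 57.15 = 33.83 V
R3 is across V_p, so use P = V²/R for that branch.
P_R3 = (33.83)² / 77.2 = 14.82 W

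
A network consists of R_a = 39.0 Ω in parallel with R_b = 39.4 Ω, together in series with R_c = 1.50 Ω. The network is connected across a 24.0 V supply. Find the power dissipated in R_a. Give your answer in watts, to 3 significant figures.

12.7 W

Combine R_a and R_b into their parallel equivalent first, reducing the network to two series resistors.
R_p = (39.0×39.4)/(39.0+39.4) = 19.60 Ω
R_total = R_p + 1.50 = 19.60 + 1.50 = 21.10 Ω
I = V / R_total = 24.0 / 21.10 = 1.137 A
Voltage across the parallel pair: V_p = I × R_p = 1.137 × 19.60 = 22.29 V
R_a sits across V_p; its power is V_p²/R.
P_R_a = (22.29)² / 39.0 = 12.74 W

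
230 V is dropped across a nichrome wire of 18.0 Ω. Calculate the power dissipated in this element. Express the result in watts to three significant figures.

With V across and R both known, P = V²/R gives the dissipation directly.
P = (230 V)² / 18.0 Ω = 2939 W

2940 W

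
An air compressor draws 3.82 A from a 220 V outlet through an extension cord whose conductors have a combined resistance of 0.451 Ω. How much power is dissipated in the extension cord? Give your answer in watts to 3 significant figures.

The extension cord is a series resistance carrying the load current; its dissipation is I²R_line.
The extension cord carries the full 3.82 A.
P_line = I² R_line = (3.820)² × 0.451 = 6.581 W

6.58 W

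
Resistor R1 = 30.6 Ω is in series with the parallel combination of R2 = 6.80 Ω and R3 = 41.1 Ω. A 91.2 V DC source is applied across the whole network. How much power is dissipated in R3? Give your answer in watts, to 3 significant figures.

First combine the parallel branches into one equivalent R_p, then R1 + R_p is a series pair.
R_p = (6.80×41.1)/(6.80+41.1) = 5.835 Ω
R_total = 30.6 + 5.835 = 36.43 Ω
I = V / R_total = 91.2 / 36.43 = 2.503 A
Voltage across the parallel pair: V_p = I × R_p = 2.503 × 5.835 = 14.60 V
R3 sees V_p directly, so P = V_p² / R3.
P_R3 = (14.60)² / 41.1 = 5.190 W

5.19 W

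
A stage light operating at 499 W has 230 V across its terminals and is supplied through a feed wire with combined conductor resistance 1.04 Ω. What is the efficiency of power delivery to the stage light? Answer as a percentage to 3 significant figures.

I = P / V = 499 / 230 = 2.170 A through the feed wire.
P_line = I² R_line = (2.170)² × 1.04 = 4.895 W
P_source = P_load + P_line = 499.0 + 4.895 = 503.9 W
η = P_load / P_source = 499.0 / 503.9 = 0.9903

99.0 %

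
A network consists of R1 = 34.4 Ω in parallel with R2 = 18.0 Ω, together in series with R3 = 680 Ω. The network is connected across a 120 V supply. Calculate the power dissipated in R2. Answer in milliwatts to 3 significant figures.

233 mW

Reduce the parallel combination to a single R_p; the circuit then becomes R_p in series with the remaining resistor.
R_p = (34.4×18.0)/(34.4+18.0) = 11.82 Ω
R_total = R_p + 680 = 11.82 + 680 = 691.8 Ω
I = V / R_total = 120 / 691.8 = 0.1735 A
Voltage across the parallel pair: V_p = I × R_p = 0.1735 × 11.82 = 2.050 V
R2 has V_p across it, so P = V_p²/R2.
P_R2 = (2.050)² / 18.0 = 0.2334 W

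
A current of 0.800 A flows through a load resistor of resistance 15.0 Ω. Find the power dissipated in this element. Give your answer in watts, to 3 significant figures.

The current through and the resistance of the element are both given; use P = I²R.
P = (0.8000 A)² × 15.0 Ω = 9.600 W

9.60 W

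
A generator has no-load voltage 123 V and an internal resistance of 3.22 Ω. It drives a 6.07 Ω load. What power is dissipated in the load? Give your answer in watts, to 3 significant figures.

The internal resistance and the load are in series, so the same I flows through both; get I from ε/(r+R), then I²R for the load.
I = ε / (r + R) = 123 / (3.22 + 6.07) = 13.24 A
P_load = I² R = (13.24)² × 6.07 = 1064 W

1060 W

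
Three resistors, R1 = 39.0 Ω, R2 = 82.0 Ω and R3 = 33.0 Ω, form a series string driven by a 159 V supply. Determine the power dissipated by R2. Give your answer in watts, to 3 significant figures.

In a series string the same current flows through every resistor — find that current, then P = I²R for the one we want.
R_total = 39.0 + 82.0 + 33.0 = 154.0 Ω
I = V / R_total = 159 / 154.0 = 1.032 A
P_R2 = I² × R2 = (1.032)² × 82.0 = 87.41 W

87.4 W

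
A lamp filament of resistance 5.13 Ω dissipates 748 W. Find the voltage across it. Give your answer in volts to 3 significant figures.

61.9 V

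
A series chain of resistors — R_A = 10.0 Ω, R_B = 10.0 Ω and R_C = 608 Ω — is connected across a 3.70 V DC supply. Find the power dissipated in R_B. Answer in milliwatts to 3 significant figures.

Every series element carries the same I. Get I from the total resistance, then P = I² × R_B.
R_total = 10.0 + 10.0 + 608 = 628.0 Ω
I = V / R_total = 3.70 / 628.0 = 0.005892 A
P_R_B = I² × R_B = (0.005892)² × 10.0 = 0.0003471 W

0.347 mW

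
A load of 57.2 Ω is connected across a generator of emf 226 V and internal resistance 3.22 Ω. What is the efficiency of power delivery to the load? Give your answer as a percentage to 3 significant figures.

Efficiency is P_load / P_total. With a series r and R sharing the same I, P = I²R for each, so η = R/(R+r).
η = R / (R + r) = 57.2 / (57.2 + 3.22) = 0.9467

94.7 %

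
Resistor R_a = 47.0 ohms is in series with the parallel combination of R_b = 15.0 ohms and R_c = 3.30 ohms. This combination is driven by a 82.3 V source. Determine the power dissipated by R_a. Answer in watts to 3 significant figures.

129 W

Reduce the parallel pair to R_p first; the network is then a simple series string.
R_p = (15.0×3.30)/(15.0+3.30) = 2.705 Ω
R_total = 47.0 + 2.705 = 49.70 Ω
I = V / R_total = 82.3 / 49.70 = 1.656 A
R_a is in the main series path, so its power is I²R_a.
P_R_a = (1.656)² × 47.0 = 128.9 W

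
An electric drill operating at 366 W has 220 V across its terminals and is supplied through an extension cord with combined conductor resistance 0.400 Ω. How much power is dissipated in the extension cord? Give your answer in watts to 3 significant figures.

The extension cord and load are in series, so the same current flows in both; the loss is I²R_line.
I = P / V = 366 / 220 = 1.664 A through the extension cord.
P_line = I² R_line = (1.664)² × 0.400 = 1.107 W

1.11 W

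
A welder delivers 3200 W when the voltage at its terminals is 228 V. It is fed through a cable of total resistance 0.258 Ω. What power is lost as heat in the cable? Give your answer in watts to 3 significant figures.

Only the current and the line resistance are needed for the I²R loss.
I = P / V = 3200 / 228 = 14.04 A through the cable.
P_line = I² R_line = (14.04)² × 0.258 = 50.82 W

50.8 W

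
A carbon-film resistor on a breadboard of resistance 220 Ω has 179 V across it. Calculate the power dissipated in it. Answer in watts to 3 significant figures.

146 W

We know the drop across the element and its resistance — P = V²/R, one step.
P = (179 V)² / 220 Ω = 145.6 W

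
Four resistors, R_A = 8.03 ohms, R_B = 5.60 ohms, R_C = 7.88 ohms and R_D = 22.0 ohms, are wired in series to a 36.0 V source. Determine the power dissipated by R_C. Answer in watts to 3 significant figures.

Every series element carries the same I. Get I from the total resistance, then P = I² × R_C.
R_total = 8.03 + 5.60 + 7.88 + 22.0 = 43.51 Ω
I = V / R_total = 36.0 / 43.51 = 0.8274 A
P_R_C = I² × R_C = (0.8274)² × 7.88 = 5.395 W

5.39 W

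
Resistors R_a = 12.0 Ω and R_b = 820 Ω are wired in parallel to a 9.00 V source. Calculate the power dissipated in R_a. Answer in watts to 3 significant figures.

6.75 W

The supply voltage appears across each parallel branch — just use P = V²/R_a.
P_R_a = V² / R_a = (9.00)² / 12.0 Ω = 6.750 W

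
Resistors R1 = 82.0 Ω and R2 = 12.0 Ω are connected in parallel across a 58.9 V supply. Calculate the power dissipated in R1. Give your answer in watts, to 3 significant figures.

42.3 W

R1 sits directly across the source, so P = V²/R with V = 58.9 V.
P_R1 = V² / R1 = (58.9)² / 82.0 Ω = 42.31 W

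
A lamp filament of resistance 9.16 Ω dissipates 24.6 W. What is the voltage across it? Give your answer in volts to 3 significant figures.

The two known quantities fix the third via V = √(P R).
V = √(24.6 × 9.16) = 15.01 V

15.0 V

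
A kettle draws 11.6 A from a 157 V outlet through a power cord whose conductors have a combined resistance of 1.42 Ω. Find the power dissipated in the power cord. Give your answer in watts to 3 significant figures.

Line loss is just I²R for the cable — we know both I and R_line directly.
The power cord carries the full 11.6 A.
P_line = I² R_line = (11.60)² × 1.42 = 191.1 W

191 W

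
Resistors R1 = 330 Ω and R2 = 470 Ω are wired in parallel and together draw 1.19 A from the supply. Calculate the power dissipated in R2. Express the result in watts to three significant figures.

Parallel branches share V, not I — compute V via R_eq, then use V²/R for the target branch.
1/R_eq = 1/330 + 1/470 ⇒ R_eq = 193.9 Ω
V = I_total × R_eq = 1.190 × 193.9 = 230.7 V
P_R2 = V² / R2 = (230.7)² / 470 = 113.3 W

113 W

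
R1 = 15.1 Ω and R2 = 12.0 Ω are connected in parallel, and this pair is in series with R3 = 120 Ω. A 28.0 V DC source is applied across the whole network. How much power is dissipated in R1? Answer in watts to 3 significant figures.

0.145 W

Combine R1 and R2 into their parallel equivalent first, reducing the network to two series resistors.
R_p = (15.1×12.0)/(15.1+12.0) = 6.686 Ω
R_total = R_p + 120 = 6.686 + 120 = 126.7 Ω
I = V / R_total = 28.0 / 126.7 = 0.2210 A
Voltage across the parallel pair: V_p = I × R_p = 0.2210 × 6.686 = 1.478 V
Use P = V²/R for R1 with V = V_p.
P_R1 = (1.478)² / 15.1 = 0.1446 W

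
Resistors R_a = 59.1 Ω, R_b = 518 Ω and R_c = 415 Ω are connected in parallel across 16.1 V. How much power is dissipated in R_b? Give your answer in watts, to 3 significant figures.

Each parallel branch sees the full supply voltage, so P = V²/R applies directly to the target branch.
P_R_b = V² / R_b = (16.1)² / 518 Ω = 0.5004 W

0.500 W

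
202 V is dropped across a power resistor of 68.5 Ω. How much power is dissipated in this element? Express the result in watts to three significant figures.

We know the drop across the element and its resistance — P = V²/R, one step.
P = (202 V)² / 68.5 Ω = 595.7 W

596 W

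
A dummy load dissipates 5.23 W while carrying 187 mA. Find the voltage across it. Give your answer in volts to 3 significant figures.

28.0 V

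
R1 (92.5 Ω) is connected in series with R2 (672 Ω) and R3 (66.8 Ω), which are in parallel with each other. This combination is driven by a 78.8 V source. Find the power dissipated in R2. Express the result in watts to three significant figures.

Collapse R2‖R3 to a single equivalent, reducing the network to two series elements.
R_p = (672×66.8)/(672+66.8) = 60.76 Ω
R_total = 92.5 + 60.76 = 153.3 Ω
I = V / R_total = 78.8 / 153.3 = 0.5142 A
Voltage across the parallel pair: V_p = I × R_p = 0.5142 × 60.76 = 31.24 V
R2 sees V_p directly, so P = V_p² / R2.
P_R2 = (31.24)² / 672 = 1.452 W

1.45 W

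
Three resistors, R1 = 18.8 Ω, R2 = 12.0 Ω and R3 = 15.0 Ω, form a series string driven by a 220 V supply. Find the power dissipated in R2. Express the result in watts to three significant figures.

Series elements share the same current, so find I first, then use P = I²R.
R_total = 18.8 + 12.0 + 15.0 = 45.80 Ω
I = V / R_total = 220 / 45.80 = 4.803 A
P_R2 = I² × R2 = (4.803)² × 12.0 = 276.9 W

277 W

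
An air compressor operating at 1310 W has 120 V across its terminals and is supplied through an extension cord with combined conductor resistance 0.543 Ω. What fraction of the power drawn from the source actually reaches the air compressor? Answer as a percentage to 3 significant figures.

I = P / V = 1310 / 120 = 10.92 A through the extension cord.
P_line = I² R_line = (10.92)² × 0.543 = 64.71 W
P_source = P_load + P_line = 1310 + 64.71 = 1375 W
η = P_load / P_source = 1310 / 1375 = 0.9529

95.3 %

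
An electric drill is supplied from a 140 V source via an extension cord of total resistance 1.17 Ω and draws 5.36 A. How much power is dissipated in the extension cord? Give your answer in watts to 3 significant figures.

33.6 W

Line loss is just I²R for the cable — we know both I and R_line directly.
The extension cord carries the full 5.36 A.
P_line = I² R_line = (5.360)² × 1.17 = 33.61 W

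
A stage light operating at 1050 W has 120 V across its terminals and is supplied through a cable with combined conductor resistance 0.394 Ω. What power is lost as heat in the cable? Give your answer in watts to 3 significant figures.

30.2 W

The cable and load are in series, so the same current flows in both; the loss is I²R_line.
I = P / V = 1050 / 120 = 8.750 A through the cable.
P_line = I² R_line = (8.750)² × 0.394 = 30.17 W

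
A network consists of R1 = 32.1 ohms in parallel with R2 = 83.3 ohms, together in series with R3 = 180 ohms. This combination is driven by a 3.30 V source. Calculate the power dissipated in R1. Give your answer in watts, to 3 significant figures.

Combine R1 and R2 into their parallel equivalent first, reducing the network to two series resistors.
R_p = (32.1×83.3)/(32.1+83.3) = 23.17 Ω
R_total = R_p + 180 = 23.17 + 180 = 203.2 Ω
I = V / R_total = 3.30 / 203.2 = 0.01624 A
Voltage across the parallel pair: V_p = I × R_p = 0.01624 × 23.17 = 0.3764 V
R1 sits across V_p; its power is V_p²/R.
P_R1 = (0.3764)² / 32.1 = 0.004413 W

0.00441 W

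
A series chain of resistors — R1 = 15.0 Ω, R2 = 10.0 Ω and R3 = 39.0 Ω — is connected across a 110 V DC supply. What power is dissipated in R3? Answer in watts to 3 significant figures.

Series elements share the same current, so find I first, then use P = I²R.
R_total = 15.0 + 10.0 + 39.0 = 64.00 Ω
I = V / R_total = 110 / 64.00 = 1.719 A
P_R3 = I² × R3 = (1.719)² × 39.0 = 115.2 W

115 W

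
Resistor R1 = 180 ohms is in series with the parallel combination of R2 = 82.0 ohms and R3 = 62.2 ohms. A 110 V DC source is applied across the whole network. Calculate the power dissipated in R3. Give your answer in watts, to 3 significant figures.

5.25 W

Reduce the parallel pair to R_p first; the network is then a simple series string.
R_p = (82.0×62.2)/(82.0+62.2) = 35.37 Ω
R_total = 180 + 35.37 = 215.4 Ω
I = V / R_total = 110 / 215.4 = 0.5107 A
Voltage across the parallel pair: V_p = I × R_p = 0.5107 × 35.37 = 18.07 V
R3 sees V_p directly, so P = V_p² / R3.
P_R3 = (18.07)² / 62.2 = 5.247 W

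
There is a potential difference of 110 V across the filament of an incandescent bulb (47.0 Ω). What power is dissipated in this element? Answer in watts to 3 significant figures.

257 W

Voltage and resistance are given, so P = V²/R is the one-step route.
P = (110 V)² / 47.0 Ω = 257.4 W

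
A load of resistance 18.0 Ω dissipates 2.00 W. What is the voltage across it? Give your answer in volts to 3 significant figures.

6.00 V

From P = V I = I²R = V²/R, with the two given quantities we get V = √(P R).
V = √(2.00 × 18.0) = 6.000 V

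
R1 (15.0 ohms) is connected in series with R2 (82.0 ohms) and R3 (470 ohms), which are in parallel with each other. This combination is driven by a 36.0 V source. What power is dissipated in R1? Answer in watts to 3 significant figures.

2.70 W

Reduce the parallel pair to R_p first; the network is then a simple series string.
R_p = (82.0×470)/(82.0+470) = 69.82 Ω
R_total = 15.0 + 69.82 = 84.82 Ω
I = V / R_total = 36.0 / 84.82 = 0.4244 A
R1 is in the main series path, so its power is I²R1.
P_R1 = (0.4244)² × 15.0 = 2.702 W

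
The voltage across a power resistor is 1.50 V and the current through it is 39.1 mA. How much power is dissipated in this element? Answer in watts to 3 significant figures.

0.0587 W

With V and I both given, power follows immediately from P = V I.
P = 1.50 V × 0.03910 A = 0.05865 W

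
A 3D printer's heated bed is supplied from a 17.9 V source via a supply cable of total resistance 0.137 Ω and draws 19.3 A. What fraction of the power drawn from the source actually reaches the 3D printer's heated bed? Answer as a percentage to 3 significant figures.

The supply cable carries the full 19.3 A.
P_line = I² R_line = (19.30)² × 0.137 = 51.03 W
P_source = V I = 17.9 × 19.30 = 345.5 W; P_load = 294.4 W
η = P_load / P_source = 294.4 / 345.5 = 0.8523

85.2 %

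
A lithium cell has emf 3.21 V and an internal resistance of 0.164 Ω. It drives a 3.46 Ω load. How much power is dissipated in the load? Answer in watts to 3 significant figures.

2.71 W

Load and internal resistance form a series loop — compute the loop current, then the load power via I²R.
I = ε / (r + R) = 3.21 / (0.164 + 3.46) = 0.8858 A
P_load = I² R = (0.8858)² × 3.46 = 2.715 W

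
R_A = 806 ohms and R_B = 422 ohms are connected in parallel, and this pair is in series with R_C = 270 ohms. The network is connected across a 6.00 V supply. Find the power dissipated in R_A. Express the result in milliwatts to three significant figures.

Collapse the R_A‖R_B pair into one equivalent R_p; then R_p and R_C form a series string.
R_p = (806×422)/(806+422) = 277.0 Ω
R_total = R_p + 270 = 277.0 + 270 = 547.0 Ω
I = V / R_total = 6.00 / 547.0 = 0.01097 A
Voltage across the parallel pair: V_p = I × R_p = 0.01097 × 277.0 = 3.038 V
R_A has V_p across it, so P = V_p²/R_A.
P_R_A = (3.038)² / 806 = 0.01145 W

11.5 mW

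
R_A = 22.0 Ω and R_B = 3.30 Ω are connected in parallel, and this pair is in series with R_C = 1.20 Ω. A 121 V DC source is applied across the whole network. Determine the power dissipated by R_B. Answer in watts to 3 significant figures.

First find R_p for the parallel pair, then treat R_p + R_C as a series loop.
R_p = (22.0×3.30)/(22.0+3.30) = 2.870 Ω
R_total = R_p + 1.20 = 2.870 + 1.20 = 4.070 Ω
I = V / R_total = 121 / 4.070 = 29.73 A
Voltage across the parallel pair: V_p = I × R_p = 29.73 × 2.870 = 85.32 V
Use P = V²/R for R_B with V = V_p.
P_R_B = (85.32)² / 3.30 = 2206 W

2210 W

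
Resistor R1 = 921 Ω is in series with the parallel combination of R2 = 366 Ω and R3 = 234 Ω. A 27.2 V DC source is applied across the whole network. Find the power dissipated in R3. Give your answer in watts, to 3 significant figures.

Replace R2 and R3 with their parallel equivalent so the circuit becomes R1 in series with R_p.
R_p = (366×234)/(366+234) = 142.7 Ω
R_total = 921 + 142.7 = 1064 Ω
I = V / R_total = 27.2 / 1064 = 0.02557 A
Voltage across the parallel pair: V_p = I × R_p = 0.02557 × 142.7 = 3.650 V
R3 is across V_p, so use P = V²/R for that branch.
P_R3 = (3.650)² / 234 = 0.05693 W

0.0569 W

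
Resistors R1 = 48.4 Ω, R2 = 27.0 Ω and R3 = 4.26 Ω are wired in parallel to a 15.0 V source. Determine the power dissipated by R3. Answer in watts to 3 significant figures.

52.8 W

R3 sits directly across the source, so P = V²/R with V = 15.0 V.
P_R3 = V² / R3 = (15.0)² / 4.26 Ω = 52.82 W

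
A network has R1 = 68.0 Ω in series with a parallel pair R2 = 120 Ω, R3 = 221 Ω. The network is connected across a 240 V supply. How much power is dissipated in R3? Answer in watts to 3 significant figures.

74.2 W

Replace R2 and R3 with their parallel equivalent so the circuit becomes R1 in series with R_p.
R_p = (120×221)/(120+221) = 77.77 Ω
R_total = 68.0 + 77.77 = 145.8 Ω
I = V / R_total = 240 / 145.8 = 1.646 A
Voltage across the parallel pair: V_p = I × R_p = 1.646 × 77.77 = 128.0 V
R3 sees V_p directly, so P = V_p² / R3.
P_R3 = (128.0)² / 221 = 74.19 W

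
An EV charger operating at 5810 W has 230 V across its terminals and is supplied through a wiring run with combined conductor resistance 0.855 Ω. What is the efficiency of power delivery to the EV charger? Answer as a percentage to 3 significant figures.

I = P / V = 5810 / 230 = 25.26 A through the wiring run.
P_line = I² R_line = (25.26)² × 0.855 = 545.6 W
P_source = P_load + P_line = 5810 + 545.6 = 6356 W
η = P_load / P_source = 5810 / 6356 = 0.9142

91.4 %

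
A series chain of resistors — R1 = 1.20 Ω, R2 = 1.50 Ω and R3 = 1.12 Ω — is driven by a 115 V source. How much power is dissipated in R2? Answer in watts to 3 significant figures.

Every series element carries the same I. Get I from the total resistance, then P = I² × R2.
R_total = 1.20 + 1.50 + 1.12 = 3.820 Ω
I = V / R_total = 115 / 3.820 = 30.10 A
P_R2 = I² × R2 = (30.10)² × 1.50 = 1359 W

1360 W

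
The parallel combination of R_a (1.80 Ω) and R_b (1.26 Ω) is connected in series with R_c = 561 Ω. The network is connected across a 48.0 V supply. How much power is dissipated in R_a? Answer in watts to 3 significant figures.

Collapse the R_a‖R_b pair into one equivalent R_p; then R_p and R_c form a series string.
R_p = (1.80×1.26)/(1.80+1.26) = 0.7412 Ω
R_total = R_p + 561 = 0.7412 + 561 = 561.7 Ω
I = V / R_total = 48.0 / 561.7 = 0.08545 A
Voltage across the parallel pair: V_p = I × R_p = 0.08545 × 0.7412 = 0.06333 V
R_a has V_p across it, so P = V_p²/R_a.
P_R_a = (0.06333)² / 1.80 = 0.002228 W

0.00223 W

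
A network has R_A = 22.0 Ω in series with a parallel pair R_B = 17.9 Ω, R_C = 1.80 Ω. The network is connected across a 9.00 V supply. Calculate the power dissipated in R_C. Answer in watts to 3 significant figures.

0.215 W

First combine the parallel branches into one equivalent R_p, then R_A + R_p is a series pair.
R_p = (17.9×1.80)/(17.9+1.80) = 1.636 Ω
R_total = 22.0 + 1.636 = 23.64 Ω
I = V / R_total = 9.00 / 23.64 = 0.3808 A
Voltage across the parallel pair: V_p = I × R_p = 0.3808 × 1.636 = 0.6228 V
With V_p across R_C, its power is V_p²/R_C.
P_R_C = (0.6228)² / 1.80 = 0.2155 W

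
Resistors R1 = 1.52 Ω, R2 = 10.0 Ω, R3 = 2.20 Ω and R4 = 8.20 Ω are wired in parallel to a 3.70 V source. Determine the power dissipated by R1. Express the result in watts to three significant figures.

9.01 W

R1 sits directly across the source, so P = V²/R with V = 3.70 V.
P_R1 = V² / R1 = (3.70)² / 1.52 Ω = 9.007 W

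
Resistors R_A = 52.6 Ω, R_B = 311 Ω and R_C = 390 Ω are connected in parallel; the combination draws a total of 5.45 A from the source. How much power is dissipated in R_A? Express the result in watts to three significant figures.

We need the common branch voltage; get it from I_total × R_eq, then P = V²/R for the branch.
1/R_eq = 1/52.6 + 1/311 + 1/390 ⇒ R_eq = 40.34 Ω
V = I_total × R_eq = 5.450 × 40.34 = 219.8 V
P_R_A = V² / R_A = (219.8)² / 52.6 = 918.8 W

919 W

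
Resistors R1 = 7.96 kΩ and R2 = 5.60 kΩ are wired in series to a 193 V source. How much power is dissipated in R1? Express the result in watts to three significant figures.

Series elements share the same current, so find I first, then use P = I²R.
R_total = (7.96 + 5.60) kΩ = 13560 Ω
I = V / R_total = 193 / 13560 = 0.01423 A
P_R1 = I² × R1 = (0.01423)² × 7960 = 1.613 W

1.61 W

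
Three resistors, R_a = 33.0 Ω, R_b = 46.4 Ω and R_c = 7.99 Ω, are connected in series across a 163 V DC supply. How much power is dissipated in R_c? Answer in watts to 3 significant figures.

Every series element carries the same I. Get I from the total resistance, then P = I² × R_c.
R_total = 33.0 + 46.4 + 7.99 = 87.39 Ω
I = V / R_total = 163 / 87.39 = 1.865 A
P_R_c = I² × R_c = (1.865)² × 7.99 = 27.80 W

27.8 W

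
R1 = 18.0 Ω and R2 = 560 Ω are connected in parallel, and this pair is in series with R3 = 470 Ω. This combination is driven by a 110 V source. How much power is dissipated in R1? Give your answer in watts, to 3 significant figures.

0.860 W

Reduce the parallel combination to a single R_p; the circuit then becomes R_p in series with the remaining resistor.
R_p = (18.0×560)/(18.0+560) = 17.44 Ω
R_total = R_p + 470 = 17.44 + 470 = 487.4 Ω
I = V / R_total = 110 / 487.4 = 0.2257 A
Voltage across the parallel pair: V_p = I × R_p = 0.2257 × 17.44 = 3.936 V
R1 has V_p across it, so P = V_p²/R1.
P_R1 = (3.936)² / 18.0 = 0.8605 W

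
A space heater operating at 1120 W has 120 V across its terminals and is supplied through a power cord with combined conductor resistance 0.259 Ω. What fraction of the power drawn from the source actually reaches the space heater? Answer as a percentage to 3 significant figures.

I = P / V = 1120 / 120 = 9.333 A through the power cord.
P_line = I² R_line = (9.333)² × 0.259 = 22.56 W
P_source = P_load + P_line = 1120 + 22.56 = 1143 W
η = P_load / P_source = 1120 / 1143 = 0.9803

98.0 %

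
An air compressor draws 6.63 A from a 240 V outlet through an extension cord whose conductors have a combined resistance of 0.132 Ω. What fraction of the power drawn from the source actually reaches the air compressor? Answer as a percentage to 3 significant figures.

The extension cord carries the full 6.63 A.
P_line = I² R_line = (6.630)² × 0.132 = 5.802 W
P_source = V I = 240 × 6.630 = 1591 W; P_load = 1585 W
η = P_load / P_source = 1585 / 1591 = 0.9964

99.6 %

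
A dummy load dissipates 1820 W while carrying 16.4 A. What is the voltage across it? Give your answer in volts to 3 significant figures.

111 V

Inverting the appropriate power form: V = P / I.
V = 1820 / 16.40 = 111.0 V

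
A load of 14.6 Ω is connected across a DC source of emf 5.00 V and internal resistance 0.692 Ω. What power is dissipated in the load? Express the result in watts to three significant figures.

The internal resistance and the load are in series, so the same I flows through both; get I from ε/(r+R), then I²R for the load.
I = ε / (r + R) = 5.00 / (0.692 + 14.6) = 0.3270 A
P_load = I² R = (0.3270)² × 14.6 = 1.561 W

1.56 W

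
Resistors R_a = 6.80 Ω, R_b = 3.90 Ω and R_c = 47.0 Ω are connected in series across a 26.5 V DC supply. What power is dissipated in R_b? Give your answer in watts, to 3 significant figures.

0.823 W

Every series element carries the same I. Get I from the total resistance, then P = I² × R_b.
R_total = 6.80 + 3.90 + 47.0 = 57.70 Ω
I = V / R_total = 26.5 / 57.70 = 0.4593 A
P_R_b = I² × R_b = (0.4593)² × 3.90 = 0.8226 W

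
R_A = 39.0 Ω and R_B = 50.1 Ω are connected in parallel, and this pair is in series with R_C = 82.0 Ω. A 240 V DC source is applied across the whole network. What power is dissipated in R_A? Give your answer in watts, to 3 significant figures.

Collapse the R_A‖R_B pair into one equivalent R_p; then R_p and R_C form a series string.
R_p = (39.0×50.1)/(39.0+50.1) = 21.93 Ω
R_total = R_p + 82.0 = 21.93 + 82.0 = 103.9 Ω
I = V / R_total = 240 / 103.9 = 2.309 A
Voltage across the parallel pair: V_p = I × R_p = 2.309 × 21.93 = 50.64 V
R_A has V_p across it, so P = V_p²/R_A.
P_R_A = (50.64)² / 39.0 = 65.76 W

65.8 W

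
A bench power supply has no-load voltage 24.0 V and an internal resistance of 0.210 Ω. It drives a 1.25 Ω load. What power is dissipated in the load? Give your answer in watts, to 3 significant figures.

Find the circuit current first, then P = I²R for the load (series elements share I).
I = ε / (r + R) = 24.0 / (0.210 + 1.25) = 16.44 A
P_load = I² R = (16.44)² × 1.25 = 337.8 W

338 W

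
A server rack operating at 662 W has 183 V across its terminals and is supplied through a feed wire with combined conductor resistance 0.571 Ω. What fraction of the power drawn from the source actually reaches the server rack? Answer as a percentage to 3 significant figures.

98.9 %

I = P / V = 662 / 183 = 3.617 A through the feed wire.
P_line = I² R_line = (3.617)² × 0.571 = 7.472 W
P_source = P_load + P_line = 662.0 + 7.472 = 669.5 W
η = P_load / P_source = 662.0 / 669.5 = 0.9888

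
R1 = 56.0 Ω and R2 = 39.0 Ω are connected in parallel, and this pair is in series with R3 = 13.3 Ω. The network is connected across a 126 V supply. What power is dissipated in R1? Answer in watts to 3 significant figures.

114 W

Combine R1 and R2 into their parallel equivalent first, reducing the network to two series resistors.
R_p = (56.0×39.0)/(56.0+39.0) = 22.99 Ω
R_total = R_p + 13.3 = 22.99 + 13.3 = 36.29 Ω
I = V / R_total = 126 / 36.29 = 3.472 A
Voltage across the parallel pair: V_p = I × R_p = 3.472 × 22.99 = 79.82 V
Use P = V²/R for R1 with V = V_p.
P_R1 = (79.82)² / 56.0 = 113.8 W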